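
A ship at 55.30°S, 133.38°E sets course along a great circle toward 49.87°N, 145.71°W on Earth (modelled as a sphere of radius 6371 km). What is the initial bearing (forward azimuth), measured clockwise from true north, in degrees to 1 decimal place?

50.8°

With φ₁ = -0.9652, φ₂ = 0.8704, Δλ = 1.4121 rad, the forward-azimuth formula gives
θ = atan2( sin Δλ cos φ₂ , cos φ₁ sin φ₂ − sin φ₁ cos φ₂ cos Δλ ) = atan2(0.6364, 0.5190) = 50.80°.
So the initial bearing is 50.8°.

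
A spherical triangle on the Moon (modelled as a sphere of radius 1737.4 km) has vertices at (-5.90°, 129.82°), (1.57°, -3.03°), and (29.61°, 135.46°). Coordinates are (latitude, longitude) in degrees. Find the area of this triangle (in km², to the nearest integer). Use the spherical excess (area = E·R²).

4268898 km²

Side lengths (central angles): a = 2.2617, b = 0.6269, c = 2.3173 rad; semiperimeter s = 2.6030.
By l'Huilier's theorem, tan(E/4) = √[tan(s/2) tan((s−a)/2) tan((s−b)/2) tan((s−c)/2)], giving spherical excess E = 1.4142 rad.
Area = E·R² = 1.4142 × (1737.4)² ≈ 4268898 km².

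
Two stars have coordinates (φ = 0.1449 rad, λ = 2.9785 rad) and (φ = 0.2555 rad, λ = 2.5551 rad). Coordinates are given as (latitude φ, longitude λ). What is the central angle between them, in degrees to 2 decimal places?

24.58°

In radians: φ₁ = 0.1449, φ₂ = 0.2555, Δλ = -24.259° = -0.4234 rad.
cos c = sin φ₁ sin φ₂ + cos φ₁ cos φ₂ cos Δλ = (0.1444)(0.2527) + (0.9895)(0.9675)(0.9117) = 0.90935,
so c = arccos(0.90935) = 0.42908 rad.
So the angular separation is 24.58°.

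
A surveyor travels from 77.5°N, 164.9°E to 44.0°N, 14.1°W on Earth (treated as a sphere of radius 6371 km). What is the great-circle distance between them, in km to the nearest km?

6505 km

In radians: φ₁ = 1.3526, φ₂ = 0.7679, Δλ = -179.000° = -3.1241 rad.
Haversine: a = sin²(Δφ/2) + cos φ₁ cos φ₂ sin²(Δλ/2) = 0.0831 + (0.2164)(0.7193)(0.9999) = 0.23874.
Central angle c = 2·arcsin(√a) = 1.02099 rad.
Distance = R·c = 6371 × 1.0210 ≈ 6505 km.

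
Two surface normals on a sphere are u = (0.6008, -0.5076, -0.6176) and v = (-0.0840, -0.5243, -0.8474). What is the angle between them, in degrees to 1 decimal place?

42.4°

u·v = 0.7390; |u| = 1.0000, |v| = 1.0000.
cos θ = (u·v)/(|u||v|) = 0.7390, so θ = 42.4°.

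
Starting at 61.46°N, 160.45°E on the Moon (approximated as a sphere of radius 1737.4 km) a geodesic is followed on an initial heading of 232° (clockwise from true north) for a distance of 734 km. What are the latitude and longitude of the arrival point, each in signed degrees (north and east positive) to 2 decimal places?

Angular distance δ = d/R = 734/1737.4 = 0.42247 rad; initial bearing θ = 4.0492 rad.
sin φ₂ = sin φ₁ cos δ + cos φ₁ sin δ cos θ = (0.8785)(0.9121) + (0.4778)(0.4100)(-0.6157) = 0.6806, so φ₂ = 42.89°.
Δλ = atan2(sin θ sin δ cos φ₁, cos δ − sin φ₁ sin φ₂) = atan2(-0.1544, 0.3141) = -26.169°.
λ₂ = 160.450° − 26.169° = 134.28°.

42.89°, 134.28°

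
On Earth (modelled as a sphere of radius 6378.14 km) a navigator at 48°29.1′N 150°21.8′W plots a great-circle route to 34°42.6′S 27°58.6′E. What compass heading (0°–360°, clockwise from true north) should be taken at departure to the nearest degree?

6°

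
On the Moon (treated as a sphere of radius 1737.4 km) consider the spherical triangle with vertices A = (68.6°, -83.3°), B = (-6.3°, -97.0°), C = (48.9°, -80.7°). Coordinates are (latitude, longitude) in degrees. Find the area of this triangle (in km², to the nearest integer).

236460 km²

Side lengths (central angles): a = 0.9951, b = 0.3446, c = 1.3179 rad; semiperimeter s = 1.3288.
By l'Huilier's theorem, tan(E/4) = √[tan(s/2) tan((s−a)/2) tan((s−b)/2) tan((s−c)/2)], giving spherical excess E = 0.0783 rad.
Area = E·R² = 0.0783 × (1737.4)² ≈ 236460 km².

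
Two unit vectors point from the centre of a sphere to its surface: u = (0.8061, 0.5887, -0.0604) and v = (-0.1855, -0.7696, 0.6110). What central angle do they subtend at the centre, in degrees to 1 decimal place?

129.8°

u·v = -0.6395; |u| = 1.0000, |v| = 1.0000.
cos θ = (u·v)/(|u||v|) = -0.6395, so θ = 129.8°.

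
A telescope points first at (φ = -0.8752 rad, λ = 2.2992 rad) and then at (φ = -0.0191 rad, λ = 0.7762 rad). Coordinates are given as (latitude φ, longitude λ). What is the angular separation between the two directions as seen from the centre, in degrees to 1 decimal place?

87.4°

In radians: φ₁ = -0.8752, φ₂ = -0.0191, Δλ = -87.261° = -1.5230 rad.
Haversine: a = sin²(Δφ/2) + cos φ₁ cos φ₂ sin²(Δλ/2) = 0.1723 + (0.6408)(0.9998)(0.4761) = 0.47736.
Central angle c = 2·arcsin(√a) = 1.52551 rad.
So the angular separation is 87.4°.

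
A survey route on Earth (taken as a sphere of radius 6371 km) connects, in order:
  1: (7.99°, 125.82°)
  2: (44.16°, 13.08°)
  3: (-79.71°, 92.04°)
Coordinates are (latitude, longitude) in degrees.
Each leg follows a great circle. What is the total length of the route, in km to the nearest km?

Leg 1→2: central angle 1.7495 rad, distance 11146.2 km.
Leg 2→3: central angle 2.2928 rad, distance 14607.7 km.
Total: 11146.2 + 14607.7 ≈ 25754 km.

25754 km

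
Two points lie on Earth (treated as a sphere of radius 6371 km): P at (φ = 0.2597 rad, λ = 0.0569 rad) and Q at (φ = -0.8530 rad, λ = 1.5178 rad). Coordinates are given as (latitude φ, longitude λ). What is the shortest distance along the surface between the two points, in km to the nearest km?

Let φ₁ = 0.2597 rad, φ₂ = -0.8530 rad, and Δλ = 1.4609 rad.
Haversine: a = sin²(Δφ/2) + cos φ₁ cos φ₂ sin²(Δλ/2) = 0.2789 + (0.9665)(0.6577)(0.4452) = 0.56186.
Central angle c = 2·arcsin(√a) = 1.69483 rad.
Distance = R·c = 6371 × 1.6948 ≈ 10798 km.

10798 km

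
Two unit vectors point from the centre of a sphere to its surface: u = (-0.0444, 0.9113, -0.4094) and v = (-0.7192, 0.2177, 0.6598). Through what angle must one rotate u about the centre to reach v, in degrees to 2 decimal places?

u·v = -0.0398; |u| = 1.0000, |v| = 1.0000.
cos θ = (u·v)/(|u||v|) = -0.0398, so θ = 92.28°.

92.28°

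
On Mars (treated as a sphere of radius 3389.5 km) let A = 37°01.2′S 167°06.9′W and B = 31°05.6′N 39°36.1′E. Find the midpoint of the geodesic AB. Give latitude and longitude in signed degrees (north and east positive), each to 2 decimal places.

-12.50°, 107.86°

Central angle δ = 2.7431 rad. Interpolating on the sphere with fraction f = 0.5:
P = [sin((1−f)δ)·A + sin(fδ)·B] / sin δ = 2.5264·A + 2.5264·B in Cartesian coordinates,
giving P = (-0.2994, 0.9292, -0.2164), i.e. latitude -12.50°, longitude 107.86°.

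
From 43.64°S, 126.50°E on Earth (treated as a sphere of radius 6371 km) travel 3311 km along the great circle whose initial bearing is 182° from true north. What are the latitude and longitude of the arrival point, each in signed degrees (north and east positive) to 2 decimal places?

Angular distance δ = d/R = 3311/6371 = 0.51970 rad; initial bearing θ = 3.1765 rad.
sin φ₂ = sin φ₁ cos δ + cos φ₁ sin δ cos θ = (-0.6901)(0.8680) + (0.7237)(0.4966)(-0.9994) = -0.9582, so φ₂ = -73.37°.
Δλ = atan2(sin θ sin δ cos φ₁, cos δ − sin φ₁ sin φ₂) = atan2(-0.0125, 0.2067) = -3.473°.
λ₂ = 126.500° − 3.473° = 123.03°.

-73.37°, 123.03°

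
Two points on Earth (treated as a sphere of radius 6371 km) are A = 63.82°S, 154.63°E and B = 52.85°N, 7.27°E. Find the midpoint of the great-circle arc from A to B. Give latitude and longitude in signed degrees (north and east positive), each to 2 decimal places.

-16.79°, 52.95°

Central angle δ = 2.7924 rad. Interpolating on the sphere with fraction f = 0.5:
P = [sin((1−f)δ)·A + sin(fδ)·B] / sin δ = 2.8784·A + 2.8784·B in Cartesian coordinates,
giving P = (0.5768, 0.7641, -0.2889), i.e. latitude -16.79°, longitude 52.95°.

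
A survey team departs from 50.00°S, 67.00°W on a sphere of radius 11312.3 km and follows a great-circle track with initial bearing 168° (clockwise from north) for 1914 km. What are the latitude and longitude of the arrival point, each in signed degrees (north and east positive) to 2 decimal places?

Angular distance δ = d/R = 1914/11312.3 = 0.16920 rad; initial bearing θ = 2.9322 rad.
sin φ₂ = sin φ₁ cos δ + cos φ₁ sin δ cos θ = (-0.7660)(0.9857) + (0.6428)(0.1684)(-0.9781) = -0.8610, so φ₂ = -59.43°.
Δλ = atan2(sin θ sin δ cos φ₁, cos δ − sin φ₁ sin φ₂) = atan2(0.0225, 0.3262) = 3.947°.
λ₂ = -67.000° + 3.947° = -63.05°.

-59.43°, -63.05°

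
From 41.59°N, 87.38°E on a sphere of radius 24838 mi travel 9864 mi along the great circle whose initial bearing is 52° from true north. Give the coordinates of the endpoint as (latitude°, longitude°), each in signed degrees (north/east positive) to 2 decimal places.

52.21°, 117.21°

Angular distance δ = d/R = 9864/24838 = 0.39713 rad; initial bearing θ = 0.9076 rad.
sin φ₂ = sin φ₁ cos δ + cos φ₁ sin δ cos θ = (0.6638)(0.9222) + (0.7479)(0.3868)(0.6157) = 0.7902, so φ₂ = 52.21°.
Δλ = atan2(sin θ sin δ cos φ₁, cos δ − sin φ₁ sin φ₂) = atan2(0.2280, 0.3976) = 29.825°.
λ₂ = 87.380° + 29.825° = 117.21°.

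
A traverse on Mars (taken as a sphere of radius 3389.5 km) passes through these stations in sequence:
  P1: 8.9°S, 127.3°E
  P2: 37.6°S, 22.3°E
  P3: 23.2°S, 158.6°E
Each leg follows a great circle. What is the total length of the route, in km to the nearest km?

Leg P1→P2: central angle 1.6792 rad, distance 5691.7 km.
Leg P2→P3: central angle 1.8610 rad, distance 6307.8 km.
Total: 5691.7 + 6307.8 ≈ 11999 km.

11999 km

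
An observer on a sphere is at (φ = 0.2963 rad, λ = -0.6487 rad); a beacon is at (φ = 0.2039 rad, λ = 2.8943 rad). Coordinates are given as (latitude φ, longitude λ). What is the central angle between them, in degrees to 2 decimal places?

143.42°

Let φ₁ = 0.2963 rad, φ₂ = 0.2039 rad, and Δλ = -2.7402 rad.
Haversine: a = sin²(Δφ/2) + cos φ₁ cos φ₂ sin²(Δλ/2) = 0.0021 + (0.9564)(0.9793)(0.9603) = 0.90152.
Central angle c = 2·arcsin(√a) = 2.50317 rad.
So the angular separation is 143.42°.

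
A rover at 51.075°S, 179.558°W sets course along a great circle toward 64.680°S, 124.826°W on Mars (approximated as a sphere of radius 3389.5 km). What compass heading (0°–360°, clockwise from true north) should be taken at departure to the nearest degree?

137°

Δλ = 54.732° = 0.9553 rad.
y = sin Δλ · cos φ₂ = (0.8165)(0.4277) = 0.3492
x = cos φ₁ sin φ₂ − sin φ₁ cos φ₂ cos Δλ = (0.6283)(-0.9039) − (-0.7780)(0.4277)(0.5774) = -0.3758
θ = atan2(y, x) = 137.11°, so the bearing is 137°.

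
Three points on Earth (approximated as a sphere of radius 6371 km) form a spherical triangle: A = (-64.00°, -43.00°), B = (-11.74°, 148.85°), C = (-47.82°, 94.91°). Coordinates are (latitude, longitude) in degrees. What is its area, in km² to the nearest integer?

Side lengths (central angles): a = 1.0030, b = 1.1067, c = 1.8103 rad; semiperimeter s = 1.9600.
By l'Huilier's theorem, tan(E/4) = √[tan(s/2) tan((s−a)/2) tan((s−b)/2) tan((s−c)/2)], giving spherical excess E = 0.6439 rad.
Area = E·R² = 0.6439 × (6371)² ≈ 26136100 km².

26136100 km²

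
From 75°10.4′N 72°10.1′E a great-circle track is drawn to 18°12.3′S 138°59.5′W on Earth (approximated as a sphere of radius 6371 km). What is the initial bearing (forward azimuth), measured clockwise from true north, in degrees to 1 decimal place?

34.9°

With φ₁ = 1.3120, φ₂ = -0.3177, Δλ = 2.5977 rad, the forward-azimuth formula gives
θ = atan2( sin Δλ cos φ₂ , cos φ₁ sin φ₂ − sin φ₁ cos φ₂ cos Δλ ) = atan2(0.4915, 0.7059) = 34.85°.
So the initial bearing is 34.9°.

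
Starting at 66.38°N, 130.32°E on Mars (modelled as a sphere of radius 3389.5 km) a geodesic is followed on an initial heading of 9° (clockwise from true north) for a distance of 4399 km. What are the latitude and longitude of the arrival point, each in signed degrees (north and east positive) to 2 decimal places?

Angular distance δ = d/R = 4399/3389.5 = 1.29783 rad; initial bearing θ = 0.1571 rad.
sin φ₂ = sin φ₁ cos δ + cos φ₁ sin δ cos θ = (0.9162)(0.2696) + (0.4007)(0.9630)(0.9877) = 0.6281, so φ₂ = 38.91°.
Δλ = atan2(sin θ sin δ cos φ₁, cos δ − sin φ₁ sin φ₂) = atan2(0.0604, -0.3059) = 168.837°.
λ₂ = 130.320° + 168.837° = 299.16° → -60.84° after wrapping to (−180°, 180°].

38.91°, -60.84°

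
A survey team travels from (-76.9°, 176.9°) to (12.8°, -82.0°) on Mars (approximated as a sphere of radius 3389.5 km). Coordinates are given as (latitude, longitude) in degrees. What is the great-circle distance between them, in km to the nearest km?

6210 km

Let φ₁ = -1.3422 rad, φ₂ = 0.2234 rad, and Δλ = 1.7645 rad.
cos c = sin φ₁ sin φ₂ + cos φ₁ cos φ₂ cos Δλ = (-0.9740)(0.2215) + (0.2267)(0.9751)(-0.1925) = -0.25833,
so c = arccos(-0.25833) = 1.83209 rad.
Distance = R·c = 3389.5 × 1.8321 ≈ 6210 km.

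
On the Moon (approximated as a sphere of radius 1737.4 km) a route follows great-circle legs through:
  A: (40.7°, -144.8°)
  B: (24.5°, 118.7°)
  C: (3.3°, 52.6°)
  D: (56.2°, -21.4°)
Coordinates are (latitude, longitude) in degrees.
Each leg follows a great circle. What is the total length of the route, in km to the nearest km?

Leg A→B: central angle 1.3773 rad, distance 2392.9 km.
Leg B→C: central angle 1.1681 rad, distance 2029.4 km.
Leg C→D: central angle 1.3685 rad, distance 2377.6 km.
Total: 2392.9 + 2029.4 + 2377.6 ≈ 6800 km.

6800 km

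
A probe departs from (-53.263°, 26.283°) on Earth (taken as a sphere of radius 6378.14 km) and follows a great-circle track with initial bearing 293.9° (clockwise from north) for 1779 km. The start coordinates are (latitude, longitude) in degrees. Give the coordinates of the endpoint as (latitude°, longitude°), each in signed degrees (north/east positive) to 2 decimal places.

Angular distance δ = d/R = 1779/6378.14 = 0.27892 rad; initial bearing θ = 5.1295 rad.
sin φ₂ = sin φ₁ cos δ + cos φ₁ sin δ cos θ = (-0.8014)(0.9614) + (0.5981)(0.2753)(0.4051) = -0.7037, so φ₂ = -44.72°.
Δλ = atan2(sin θ sin δ cos φ₁, cos δ − sin φ₁ sin φ₂) = atan2(-0.1506, 0.3974) = -20.749°.
λ₂ = 26.283° − 20.749° = 5.53°.

-44.72°, 5.53°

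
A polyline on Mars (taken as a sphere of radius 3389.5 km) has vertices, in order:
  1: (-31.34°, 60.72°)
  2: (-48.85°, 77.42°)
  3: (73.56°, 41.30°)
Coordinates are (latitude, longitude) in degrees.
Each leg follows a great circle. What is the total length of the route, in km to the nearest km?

Leg 1→2: central angle 0.3765 rad, distance 1276.1 km.
Leg 2→3: central angle 2.1795 rad, distance 7387.3 km.
Total: 1276.1 + 7387.3 ≈ 8663 km.

8663 km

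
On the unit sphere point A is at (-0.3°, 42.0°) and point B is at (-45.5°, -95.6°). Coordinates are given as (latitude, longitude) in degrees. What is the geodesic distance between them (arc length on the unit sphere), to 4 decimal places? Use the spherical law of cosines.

2.1105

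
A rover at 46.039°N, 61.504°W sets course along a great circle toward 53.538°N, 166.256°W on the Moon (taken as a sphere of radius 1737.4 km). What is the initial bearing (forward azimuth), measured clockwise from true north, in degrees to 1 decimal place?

With φ₁ = 0.8035, φ₂ = 0.9344, Δλ = -1.8283 rad, the forward-azimuth formula gives
θ = atan2( sin Δλ cos φ₂ , cos φ₁ sin φ₂ − sin φ₁ cos φ₂ cos Δλ ) = atan2(-0.5747, 0.6672) = -40.74°.
Adding 360° brings this into [0°, 360°): 319.3°.

319.3°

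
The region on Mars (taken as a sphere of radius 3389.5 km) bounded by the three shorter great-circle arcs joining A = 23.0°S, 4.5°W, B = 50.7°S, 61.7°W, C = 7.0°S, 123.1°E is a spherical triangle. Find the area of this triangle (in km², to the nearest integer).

19258304 km²

Side lengths (central angles): a = 2.1319, b = 2.1058, c = 0.9044 rad; semiperimeter s = 2.5710.
By l'Huilier's theorem, tan(E/4) = √[tan(s/2) tan((s−a)/2) tan((s−b)/2) tan((s−c)/2)], giving spherical excess E = 1.6763 rad.
Area = E·R² = 1.6763 × (3389.5)² ≈ 19258304 km².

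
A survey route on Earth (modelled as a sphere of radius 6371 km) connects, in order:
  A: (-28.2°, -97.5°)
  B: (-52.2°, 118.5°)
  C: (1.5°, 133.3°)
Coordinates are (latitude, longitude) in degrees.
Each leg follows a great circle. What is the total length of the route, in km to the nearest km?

Leg A→B: central angle 1.6344 rad, distance 10413.1 km.
Leg B→C: central angle 0.9622 rad, distance 6130.4 km.
Total: 10413.1 + 6130.4 ≈ 16543 km.

16543 km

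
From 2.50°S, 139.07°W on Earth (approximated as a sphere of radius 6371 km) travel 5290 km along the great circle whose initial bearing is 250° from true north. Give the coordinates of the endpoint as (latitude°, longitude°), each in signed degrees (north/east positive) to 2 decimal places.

-16.36°, 174.64°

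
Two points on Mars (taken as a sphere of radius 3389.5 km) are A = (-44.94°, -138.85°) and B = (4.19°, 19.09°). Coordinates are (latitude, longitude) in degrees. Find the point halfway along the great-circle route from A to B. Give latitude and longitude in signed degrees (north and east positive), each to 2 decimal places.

The central angle between A and B is δ = 2.3545 rad.
With f = 0.5, the slerp weights are sin((1−f)δ)/sin δ = 1.3038 and sin(fδ)/sin δ = 1.3038.
Weighted sum of the unit vectors: (1.3038)·(-0.5330,-0.4658,-0.7064) + (1.3038)·(0.9425,0.3262,0.0731) = (0.5339, -0.1820, -0.8257).
Converting back: φ = atan2(z, √(x²+y²)) = -55.66°, λ = atan2(y, x) = -18.83°.

-55.66°, -18.83°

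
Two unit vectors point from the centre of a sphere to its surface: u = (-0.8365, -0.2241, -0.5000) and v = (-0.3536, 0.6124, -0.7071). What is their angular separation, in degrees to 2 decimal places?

59.20°

u·v = 0.5121; |u| = 1.0000, |v| = 1.0000.
cos θ = (u·v)/(|u||v|) = 0.5121, so θ = 59.20°.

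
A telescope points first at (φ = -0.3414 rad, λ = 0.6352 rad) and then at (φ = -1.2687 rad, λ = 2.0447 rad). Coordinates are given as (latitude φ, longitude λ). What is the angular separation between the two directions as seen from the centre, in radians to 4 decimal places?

With latitudes φ₁ = -19.561°, φ₂ = -72.691° and longitude difference Δλ = 80.758°:
Haversine: a = sin²(Δφ/2) + cos φ₁ cos φ₂ sin²(Δλ/2) = 0.2000 + (0.9423)(0.2975)(0.4197) = 0.31767.
Central angle c = 2·arcsin(√a) = 1.19752 rad.
So the angular separation is 1.1975 rad.

1.1975 rad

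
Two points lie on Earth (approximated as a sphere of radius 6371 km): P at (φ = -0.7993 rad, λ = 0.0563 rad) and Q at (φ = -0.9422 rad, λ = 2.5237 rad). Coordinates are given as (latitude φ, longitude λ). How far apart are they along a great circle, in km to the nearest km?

Let φ₁ = -0.7993 rad, φ₂ = -0.9422 rad, and Δλ = 2.4674 rad.
Haversine: a = sin²(Δφ/2) + cos φ₁ cos φ₂ sin²(Δλ/2) = 0.0051 + (0.6972)(0.5880)(0.8906) = 0.37021.
Central angle c = 2·arcsin(√a) = 1.30822 rad.
Distance = R·c = 6371 × 1.3082 ≈ 8335 km.

8335 km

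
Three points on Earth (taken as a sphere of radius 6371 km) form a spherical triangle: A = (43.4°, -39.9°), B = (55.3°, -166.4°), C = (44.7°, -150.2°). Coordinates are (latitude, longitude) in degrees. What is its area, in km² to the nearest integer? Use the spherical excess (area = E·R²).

7560959 km²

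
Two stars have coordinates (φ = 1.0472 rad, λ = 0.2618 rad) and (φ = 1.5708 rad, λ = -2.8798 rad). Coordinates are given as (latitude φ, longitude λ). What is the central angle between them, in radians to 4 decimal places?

0.5236 rad

With latitudes φ₁ = 60.000°, φ₂ = 90.000° and longitude difference Δλ = 180.000°:
cos c = sin φ₁ sin φ₂ + cos φ₁ cos φ₂ cos Δλ = (0.8660)(1.0000) + (0.5000)(-0.0000)(-1.0000) = 0.86603,
so c = arccos(0.86603) = 0.52359 rad.
So the angular separation is 0.5236 rad.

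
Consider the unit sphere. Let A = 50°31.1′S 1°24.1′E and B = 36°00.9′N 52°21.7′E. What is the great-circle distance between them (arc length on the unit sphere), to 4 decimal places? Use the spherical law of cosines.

1.7011

In radians: φ₁ = -0.8817, φ₂ = 0.6286, Δλ = 50.960° = 0.8894 rad.
cos c = sin φ₁ sin φ₂ + cos φ₁ cos φ₂ cos Δλ = (-0.7718)(0.5880) + (0.6358)(0.8089)(0.6299) = -0.12989,
so c = arccos(-0.12989) = 1.70106 rad.
On the unit sphere the arc length equals the central angle: 1.7011.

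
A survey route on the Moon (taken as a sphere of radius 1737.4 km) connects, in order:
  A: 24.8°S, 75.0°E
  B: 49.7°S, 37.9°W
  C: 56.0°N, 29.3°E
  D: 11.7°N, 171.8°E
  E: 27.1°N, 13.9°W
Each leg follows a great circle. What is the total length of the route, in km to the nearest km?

13660 km

Leg A→B: central angle 1.4792 rad, distance 2570.0 km.
Leg B→C: central angle 2.0853 rad, distance 3623.0 km.
Leg C→D: central angle 1.8404 rad, distance 3197.4 km.
Leg D→E: central angle 2.4576 rad, distance 4269.8 km.
Total: 2570.0 + 3623.0 + 3197.4 + 4269.8 ≈ 13660 km.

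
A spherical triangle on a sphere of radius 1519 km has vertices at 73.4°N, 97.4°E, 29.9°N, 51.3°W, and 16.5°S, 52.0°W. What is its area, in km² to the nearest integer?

Side lengths (central angles): a = 0.8099, b = 2.1036, c = 1.3015 rad; semiperimeter s = 2.1075.
By l'Huilier's theorem, tan(E/4) = √[tan(s/2) tan((s−a)/2) tan((s−b)/2) tan((s−c)/2)], giving spherical excess E = 0.1329 rad.
Area = E·R² = 0.1329 × (1519)² ≈ 306580 km².

306580 km²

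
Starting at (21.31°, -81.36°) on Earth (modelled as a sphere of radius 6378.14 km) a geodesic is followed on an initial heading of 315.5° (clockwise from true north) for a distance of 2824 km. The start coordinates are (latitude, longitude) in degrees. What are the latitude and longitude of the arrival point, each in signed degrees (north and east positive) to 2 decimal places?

37.81°, -103.70°

Angular distance δ = d/R = 2824/6378.14 = 0.44276 rad; initial bearing θ = 5.5065 rad.
sin φ₂ = sin φ₁ cos δ + cos φ₁ sin δ cos θ = (0.3634)(0.9036) + (0.9316)(0.4284)(0.7133) = 0.6131, so φ₂ = 37.81°.
Δλ = atan2(sin θ sin δ cos φ₁, cos δ − sin φ₁ sin φ₂) = atan2(-0.2798, 0.6808) = -22.340°.
λ₂ = -81.360° − 22.340° = -103.70°.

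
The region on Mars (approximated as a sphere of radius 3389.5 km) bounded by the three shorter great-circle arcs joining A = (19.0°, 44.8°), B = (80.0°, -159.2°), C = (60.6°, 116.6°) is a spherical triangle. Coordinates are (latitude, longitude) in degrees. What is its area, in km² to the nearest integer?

Side lengths (central angles): a = 0.5225, b = 1.1278, c = 1.3993 rad; semiperimeter s = 1.5248.
By l'Huilier's theorem, tan(E/4) = √[tan(s/2) tan((s−a)/2) tan((s−b)/2) tan((s−c)/2)], giving spherical excess E = 0.3245 rad.
Area = E·R² = 0.3245 × (3389.5)² ≈ 3728444 km².

3728444 km²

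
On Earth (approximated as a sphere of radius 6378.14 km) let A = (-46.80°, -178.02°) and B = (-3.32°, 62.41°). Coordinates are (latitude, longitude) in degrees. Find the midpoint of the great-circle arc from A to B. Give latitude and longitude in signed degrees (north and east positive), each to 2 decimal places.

-41.51°, 104.44°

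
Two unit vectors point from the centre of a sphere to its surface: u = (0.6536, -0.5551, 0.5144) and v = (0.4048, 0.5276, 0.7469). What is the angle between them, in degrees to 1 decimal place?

69.2°

u·v = 0.3559; |u| = 1.0000, |v| = 1.0000.
cos θ = (u·v)/(|u||v|) = 0.3559, so θ = 69.2°.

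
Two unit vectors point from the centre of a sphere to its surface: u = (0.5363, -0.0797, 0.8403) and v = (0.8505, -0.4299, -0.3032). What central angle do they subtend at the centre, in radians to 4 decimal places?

1.3330 rad

u·v = 0.2356; |u| = 1.0000, |v| = 1.0000.
cos θ = (u·v)/(|u||v|) = 0.2356, so θ = 1.3330 rad.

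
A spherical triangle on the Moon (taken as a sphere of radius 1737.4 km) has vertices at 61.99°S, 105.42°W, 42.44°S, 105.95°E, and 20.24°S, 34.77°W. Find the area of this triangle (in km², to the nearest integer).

Side lengths (central angles): a = 1.8781, b = 1.1024, c = 1.2663 rad; semiperimeter s = 2.1234.
By l'Huilier's theorem, tan(E/4) = √[tan(s/2) tan((s−a)/2) tan((s−b)/2) tan((s−c)/2)], giving spherical excess E = 0.9335 rad.
Area = E·R² = 0.9335 × (1737.4)² ≈ 2817748 km².

2817748 km²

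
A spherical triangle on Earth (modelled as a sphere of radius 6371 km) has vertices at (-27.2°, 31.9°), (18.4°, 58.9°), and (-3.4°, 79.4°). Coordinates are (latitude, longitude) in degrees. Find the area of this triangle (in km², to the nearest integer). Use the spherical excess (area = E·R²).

Side lengths (central angles): a = 0.5186, b = 0.8932, c = 0.9177 rad; semiperimeter s = 1.1647.
By l'Huilier's theorem, tan(E/4) = √[tan(s/2) tan((s−a)/2) tan((s−b)/2) tan((s−c)/2)], giving spherical excess E = 0.2443 rad.
Area = E·R² = 0.2443 × (6371)² ≈ 9916833 km².

9916833 km²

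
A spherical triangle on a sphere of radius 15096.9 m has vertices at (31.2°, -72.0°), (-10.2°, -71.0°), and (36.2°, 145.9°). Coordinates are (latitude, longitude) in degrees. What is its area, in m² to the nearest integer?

Side lengths (central angles): a = 2.4034, b = 1.8118, c = 0.7228 rad; semiperimeter s = 2.4690.
By l'Huilier's theorem, tan(E/4) = √[tan(s/2) tan((s−a)/2) tan((s−b)/2) tan((s−c)/2)], giving spherical excess E = 0.7717 rad.
Area = E·R² = 0.7717 × (15096.9)² ≈ 175889477 m².

175889477 m²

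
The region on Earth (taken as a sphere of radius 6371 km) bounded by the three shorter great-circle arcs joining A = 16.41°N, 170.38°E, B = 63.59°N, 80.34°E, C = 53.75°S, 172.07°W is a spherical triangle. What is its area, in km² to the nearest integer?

Side lengths (central angles): a = 2.5010, b = 1.2525, c = 1.3153 rad; semiperimeter s = 2.5344.
By l'Huilier's theorem, tan(E/4) = √[tan(s/2) tan((s−a)/2) tan((s−b)/2) tan((s−c)/2)], giving spherical excess E = 0.6601 rad.
Area = E·R² = 0.6601 × (6371)² ≈ 26794226 km².

26794226 km²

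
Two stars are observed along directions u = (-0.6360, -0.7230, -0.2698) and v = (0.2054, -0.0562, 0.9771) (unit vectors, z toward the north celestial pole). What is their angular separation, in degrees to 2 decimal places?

110.71°

u·v = -0.3536; |u| = 1.0000, |v| = 1.0000.
cos θ = (u·v)/(|u||v|) = -0.3536, so θ = 110.71°.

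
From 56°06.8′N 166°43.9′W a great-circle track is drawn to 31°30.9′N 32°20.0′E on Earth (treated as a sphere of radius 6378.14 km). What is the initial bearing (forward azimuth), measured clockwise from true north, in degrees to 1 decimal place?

With φ₁ = 0.9794, φ₂ = 0.5500, Δλ = -2.8088 rad, the forward-azimuth formula gives
θ = atan2( sin Δλ cos φ₂ , cos φ₁ sin φ₂ − sin φ₁ cos φ₂ cos Δλ ) = atan2(-0.2785, 0.9603) = -16.17°.
Adding 360° brings this into [0°, 360°): 343.8°.

343.8°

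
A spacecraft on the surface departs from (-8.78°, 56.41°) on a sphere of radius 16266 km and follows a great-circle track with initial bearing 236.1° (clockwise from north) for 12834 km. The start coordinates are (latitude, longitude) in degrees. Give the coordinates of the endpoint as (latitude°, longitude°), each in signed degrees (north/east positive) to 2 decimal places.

-29.91°, 13.60°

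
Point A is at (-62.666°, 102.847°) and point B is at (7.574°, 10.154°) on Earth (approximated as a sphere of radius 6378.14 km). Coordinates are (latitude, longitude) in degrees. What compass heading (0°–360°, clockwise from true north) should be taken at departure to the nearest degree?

Δλ = -92.693° = -1.6178 rad.
y = sin Δλ · cos φ₂ = (-0.9989)(0.9913) = -0.9902
x = cos φ₁ sin φ₂ − sin φ₁ cos φ₂ cos Δλ = (0.4592)(0.1318) − (-0.8883)(0.9913)(-0.0470) = 0.0191
θ = atan2(y, x) = -88.89°; adding 360° gives 271°.

271°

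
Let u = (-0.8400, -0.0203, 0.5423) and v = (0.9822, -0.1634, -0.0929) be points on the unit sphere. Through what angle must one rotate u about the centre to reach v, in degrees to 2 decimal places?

150.70°

u·v = -0.8721; |u| = 1.0001, |v| = 1.0000.
cos θ = (u·v)/(|u||v|) = -0.8720, so θ = 150.70°.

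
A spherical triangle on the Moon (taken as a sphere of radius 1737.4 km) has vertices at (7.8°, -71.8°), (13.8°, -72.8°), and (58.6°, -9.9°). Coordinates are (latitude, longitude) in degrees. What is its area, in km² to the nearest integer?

133866 km²

Side lengths (central angles): a = 1.1218, b = 1.2036, c = 0.1061 rad; semiperimeter s = 1.2158.
By l'Huilier's theorem, tan(E/4) = √[tan(s/2) tan((s−a)/2) tan((s−b)/2) tan((s−c)/2)], giving spherical excess E = 0.0443 rad.
Area = E·R² = 0.0443 × (1737.4)² ≈ 133866 km².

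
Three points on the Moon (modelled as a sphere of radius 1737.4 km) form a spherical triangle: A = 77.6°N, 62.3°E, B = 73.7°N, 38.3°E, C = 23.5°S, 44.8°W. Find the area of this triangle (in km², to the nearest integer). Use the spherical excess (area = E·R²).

298920 km²

Side lengths (central angles): a = 1.9303, b = 2.0346, c = 0.1228 rad; semiperimeter s = 2.0438.
By l'Huilier's theorem, tan(E/4) = √[tan(s/2) tan((s−a)/2) tan((s−b)/2) tan((s−c)/2)], giving spherical excess E = 0.0990 rad.
Area = E·R² = 0.0990 × (1737.4)² ≈ 298920 km².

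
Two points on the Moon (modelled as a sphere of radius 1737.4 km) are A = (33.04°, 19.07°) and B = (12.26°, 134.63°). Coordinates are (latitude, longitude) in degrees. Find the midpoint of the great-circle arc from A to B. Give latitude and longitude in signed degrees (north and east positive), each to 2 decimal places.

37.85°, 83.77°

The central angle between A and B is δ = 1.8108 rad.
With f = 0.5, the slerp weights are sin((1−f)δ)/sin δ = 0.8099 and sin(fδ)/sin δ = 0.8099.
Weighted sum of the unit vectors: (0.8099)·(0.7923,0.2739,0.5452) + (0.8099)·(-0.6865,0.6954,0.2123) = (0.0857, 0.7850, 0.6135).
Converting back: φ = atan2(z, √(x²+y²)) = 37.85°, λ = atan2(y, x) = 83.77°.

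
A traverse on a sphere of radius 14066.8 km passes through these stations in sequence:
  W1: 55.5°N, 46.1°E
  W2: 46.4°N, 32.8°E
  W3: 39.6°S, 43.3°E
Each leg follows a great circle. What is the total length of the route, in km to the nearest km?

24266 km

Leg W1→W2: central angle 0.2152 rad, distance 3026.9 km.
Leg W2→W3: central angle 1.5099 rad, distance 21239.5 km.
Total: 3026.9 + 21239.5 ≈ 24266 km.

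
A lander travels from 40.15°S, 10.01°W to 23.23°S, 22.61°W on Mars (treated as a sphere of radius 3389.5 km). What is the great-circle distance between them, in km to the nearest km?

Let φ₁ = -0.7007 rad, φ₂ = -0.4054 rad, and Δλ = -0.2199 rad.
Haversine: a = sin²(Δφ/2) + cos φ₁ cos φ₂ sin²(Δλ/2) = 0.0216 + (0.7644)(0.9189)(0.0120) = 0.03010.
Central angle c = 2·arcsin(√a) = 0.34876 rad.
Distance = R·c = 3389.5 × 0.3488 ≈ 1182 km.

1182 km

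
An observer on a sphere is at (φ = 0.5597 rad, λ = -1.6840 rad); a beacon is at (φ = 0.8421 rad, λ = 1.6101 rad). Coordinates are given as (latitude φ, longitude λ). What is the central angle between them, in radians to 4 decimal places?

With latitudes φ₁ = 32.068°, φ₂ = 48.249° and longitude difference Δλ = -171.262°:
cos c = sin φ₁ sin φ₂ + cos φ₁ cos φ₂ cos Δλ = (0.5309)(0.7460) + (0.8474)(0.6659)(-0.9884) = -0.16164,
so c = arccos(-0.16164) = 1.73315 rad.
So the angular separation is 1.7332 rad.

1.7332 rad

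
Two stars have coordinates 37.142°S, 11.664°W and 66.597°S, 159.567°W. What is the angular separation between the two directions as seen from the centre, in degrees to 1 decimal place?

73.4°

Let φ₁ = -0.6483 rad, φ₂ = -1.1623 rad, and Δλ = -2.5814 rad.
cos c = sin φ₁ sin φ₂ + cos φ₁ cos φ₂ cos Δλ = (-0.6038)(-0.9177) + (0.7971)(0.3972)(-0.8471) = 0.28590,
so c = arccos(0.28590) = 1.28086 rad.
So the angular separation is 73.4°.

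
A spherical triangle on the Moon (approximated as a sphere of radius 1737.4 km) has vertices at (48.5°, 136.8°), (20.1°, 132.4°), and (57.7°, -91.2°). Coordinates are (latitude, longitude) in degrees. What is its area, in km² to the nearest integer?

351788 km²

Side lengths (central angles): a = 1.6438, b = 1.1635, c = 0.4995 rad; semiperimeter s = 1.6534.
By l'Huilier's theorem, tan(E/4) = √[tan(s/2) tan((s−a)/2) tan((s−b)/2) tan((s−c)/2)], giving spherical excess E = 0.1165 rad.
Area = E·R² = 0.1165 × (1737.4)² ≈ 351788 km².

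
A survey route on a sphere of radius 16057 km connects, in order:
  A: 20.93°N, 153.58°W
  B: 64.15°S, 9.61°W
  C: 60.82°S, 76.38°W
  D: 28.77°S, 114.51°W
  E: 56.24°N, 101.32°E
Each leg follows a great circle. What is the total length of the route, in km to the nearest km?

Leg A→B: central angle 2.2795 rad, distance 36601.4 km.
Leg B→C: central angle 0.5165 rad, distance 8292.7 km.
Leg C→D: central angle 0.7130 rad, distance 11449.0 km.
Leg D→E: central angle 2.4899 rad, distance 39980.6 km.
Total: 36601.4 + 8292.7 + 11449.0 + 39980.6 ≈ 96324 km.

96324 km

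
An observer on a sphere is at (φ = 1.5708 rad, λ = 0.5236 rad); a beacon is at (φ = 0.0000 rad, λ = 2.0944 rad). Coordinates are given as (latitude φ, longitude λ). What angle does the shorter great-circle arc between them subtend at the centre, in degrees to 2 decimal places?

With latitudes φ₁ = 90.000°, φ₂ = 0.000° and longitude difference Δλ = 90.000°:
cos c = sin φ₁ sin φ₂ + cos φ₁ cos φ₂ cos Δλ = (1.0000)(0.0000) + (-0.0000)(1.0000)(-0.0000) = 0.00000,
so c = arccos(0.00000) = 1.57080 rad.
So the angular separation is 90.00°.

90.00°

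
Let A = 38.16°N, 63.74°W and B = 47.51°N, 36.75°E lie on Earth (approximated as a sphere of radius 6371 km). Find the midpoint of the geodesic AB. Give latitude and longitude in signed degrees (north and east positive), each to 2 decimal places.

55.29°, -18.70°

Central angle δ = 1.2037 rad. Interpolating on the sphere with fraction f = 0.5:
P = [sin((1−f)δ)·A + sin(fδ)·B] / sin δ = 0.6066·A + 0.6066·B in Cartesian coordinates,
giving P = (0.5393, -0.1826, 0.8221), i.e. latitude 55.29°, longitude -18.70°.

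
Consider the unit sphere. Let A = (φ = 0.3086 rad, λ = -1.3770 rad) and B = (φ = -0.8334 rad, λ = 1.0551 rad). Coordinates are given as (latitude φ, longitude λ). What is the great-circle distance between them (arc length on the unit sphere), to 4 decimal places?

With latitudes φ₁ = 17.681°, φ₂ = -47.750° and longitude difference Δλ = 139.349°:
cos c = sin φ₁ sin φ₂ + cos φ₁ cos φ₂ cos Δλ = (0.3037)(-0.7402) + (0.9528)(0.6724)(-0.7587) = -0.71084,
so c = arccos(-0.71084) = 2.36149 rad.
On the unit sphere the arc length equals the central angle: 2.3615.

2.3615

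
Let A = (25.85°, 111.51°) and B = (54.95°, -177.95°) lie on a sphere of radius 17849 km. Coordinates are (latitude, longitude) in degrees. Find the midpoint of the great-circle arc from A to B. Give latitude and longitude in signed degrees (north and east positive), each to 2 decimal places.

45.84°, 137.90°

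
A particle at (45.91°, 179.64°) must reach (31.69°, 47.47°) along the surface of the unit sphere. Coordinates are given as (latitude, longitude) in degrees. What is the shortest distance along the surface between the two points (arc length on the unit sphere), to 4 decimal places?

In radians: φ₁ = 0.8013, φ₂ = 0.5531, Δλ = -132.170° = -2.3068 rad.
cos c = sin φ₁ sin φ₂ + cos φ₁ cos φ₂ cos Δλ = (0.7182)(0.5253) + (0.6958)(0.8509)(-0.6713) = -0.02015,
so c = arccos(-0.02015) = 1.59095 rad.
On the unit sphere the arc length equals the central angle: 1.5909.

1.5909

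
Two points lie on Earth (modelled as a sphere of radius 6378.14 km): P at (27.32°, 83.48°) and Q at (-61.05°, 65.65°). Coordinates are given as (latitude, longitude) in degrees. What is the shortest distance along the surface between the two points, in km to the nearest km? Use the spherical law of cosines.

With latitudes φ₁ = 27.320°, φ₂ = -61.050° and longitude difference Δλ = -17.830°:
cos c = sin φ₁ sin φ₂ + cos φ₁ cos φ₂ cos Δλ = (0.4590)(-0.8750) + (0.8885)(0.4840)(0.9520) = 0.00779,
so c = arccos(0.00779) = 1.56301 rad.
Distance = R·c = 6378.14 × 1.5630 ≈ 9969 km.

9969 km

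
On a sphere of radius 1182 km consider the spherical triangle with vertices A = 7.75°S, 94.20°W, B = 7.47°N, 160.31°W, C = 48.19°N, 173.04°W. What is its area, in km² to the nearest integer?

719063 km²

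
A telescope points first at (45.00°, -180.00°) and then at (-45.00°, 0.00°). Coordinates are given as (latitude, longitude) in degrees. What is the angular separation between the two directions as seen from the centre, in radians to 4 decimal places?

3.1416 rad

In radians: φ₁ = 0.7854, φ₂ = -0.7854, Δλ = -180.000° = -3.1416 rad.
cos c = sin φ₁ sin φ₂ + cos φ₁ cos φ₂ cos Δλ = (0.7071)(-0.7071) + (0.7071)(0.7071)(-1.0000) = -1.00000,
so c = arccos(-1.00000) = 3.14159 rad.
So the angular separation is 3.1416 rad.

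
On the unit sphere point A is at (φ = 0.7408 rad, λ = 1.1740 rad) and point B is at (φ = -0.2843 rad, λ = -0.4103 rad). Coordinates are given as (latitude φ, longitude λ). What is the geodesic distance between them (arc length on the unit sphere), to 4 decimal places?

1.7710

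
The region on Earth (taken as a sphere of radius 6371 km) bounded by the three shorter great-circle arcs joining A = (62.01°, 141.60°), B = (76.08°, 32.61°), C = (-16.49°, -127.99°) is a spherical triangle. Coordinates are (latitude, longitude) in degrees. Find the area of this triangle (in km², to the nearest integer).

Side lengths (central angles): a = 2.0864, b = 1.8275, c = 0.6088 rad; semiperimeter s = 2.2613.
By l'Huilier's theorem, tan(E/4) = √[tan(s/2) tan((s−a)/2) tan((s−b)/2) tan((s−c)/2)], giving spherical excess E = 0.8319 rad.
Area = E·R² = 0.8319 × (6371)² ≈ 33766144 km².

33766144 km²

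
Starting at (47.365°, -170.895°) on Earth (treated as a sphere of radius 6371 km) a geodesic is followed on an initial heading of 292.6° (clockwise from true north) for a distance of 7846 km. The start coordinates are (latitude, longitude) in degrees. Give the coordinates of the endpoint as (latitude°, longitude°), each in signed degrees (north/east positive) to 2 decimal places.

29.36°, 96.40°

Angular distance δ = d/R = 7846/6371 = 1.23152 rad; initial bearing θ = 5.1068 rad.
sin φ₂ = sin φ₁ cos δ + cos φ₁ sin δ cos θ = (0.7357)(0.3328) + (0.6773)(0.9430)(0.3843) = 0.4903, so φ₂ = 29.36°.
Δλ = atan2(sin θ sin δ cos φ₁, cos δ − sin φ₁ sin φ₂) = atan2(-0.5897, -0.0279) = -92.708°.
λ₂ = -170.895° − 92.708° = -263.60° → 96.40° after wrapping to (−180°, 180°].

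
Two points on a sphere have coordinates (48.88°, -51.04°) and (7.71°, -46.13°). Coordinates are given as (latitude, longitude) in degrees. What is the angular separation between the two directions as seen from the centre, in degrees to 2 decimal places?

41.38°

Let φ₁ = 0.8531 rad, φ₂ = 0.1346 rad, and Δλ = 0.0857 rad.
Haversine: a = sin²(Δφ/2) + cos φ₁ cos φ₂ sin²(Δλ/2) = 0.1236 + (0.6576)(0.9910)(0.0018) = 0.12482.
Central angle c = 2·arcsin(√a) = 0.72218 rad.
So the angular separation is 41.38°.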